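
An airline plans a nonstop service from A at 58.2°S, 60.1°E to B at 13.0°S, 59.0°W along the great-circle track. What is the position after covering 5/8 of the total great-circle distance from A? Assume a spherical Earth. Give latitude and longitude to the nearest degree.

Write both endpoints as unit vectors p₁, p₂ with components (cos φ cos λ, cos φ sin λ, sin φ).
The central angle between the endpoints is δ = arccos(p₁·p₂) ≈ 1.629 rad (93.4°).
Interpolate at f = 5/8 with slerp weights a = sin((1−f)δ)/sin δ ≈ 0.575, b = sin(fδ)/sin δ ≈ 0.853.
p = a·p₁ + b·p₂ ≈ (0.579, -0.450, -0.680); φ = arcsin(p_z) ≈ -42.86°, λ = atan2(p_y, p_x) ≈ -37.84°.

≈ 43°S, 38°W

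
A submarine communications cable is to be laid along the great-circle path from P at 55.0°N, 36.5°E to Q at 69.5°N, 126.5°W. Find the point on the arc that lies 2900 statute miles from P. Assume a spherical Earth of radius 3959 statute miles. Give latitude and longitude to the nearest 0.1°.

The haversine formula gives a central angle δ ≈ 0.958 rad (54.9°) between the endpoints. The total great-circle distance is δ·R ≈ 0.958 × 3959 ≈ 3793 mi, so the target fraction is f = 2900/3793 ≈ 0.765.
Interpolate at f ≈ 0.765 with slerp weights a = sin((1−f)δ)/sin δ ≈ 0.273, b = sin(fδ)/sin δ ≈ 0.818.
p = a·p₁ + b·p₂ ≈ (-0.044, -0.137, 0.990); φ = arcsin(p_z) ≈ 81.73°, λ = atan2(p_y, p_x) ≈ -107.93°.

≈ 81.7°N, 107.9°W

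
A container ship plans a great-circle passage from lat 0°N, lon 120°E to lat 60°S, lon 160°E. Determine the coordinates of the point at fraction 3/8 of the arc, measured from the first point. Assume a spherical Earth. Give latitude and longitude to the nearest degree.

≈ lat 24°S, lon 129°E

The haversine formula gives a central angle δ ≈ 1.178 rad (67.5°) between the endpoints.
Interpolate at f = 3/8 with slerp weights a = sin((1−f)δ)/sin δ ≈ 0.727, b = sin(fδ)/sin δ ≈ 0.463.
p = a·p₁ + b·p₂ ≈ (-0.581, 0.709, -0.401); φ = arcsin(p_z) ≈ -23.62°, λ = atan2(p_y, p_x) ≈ 129.34°.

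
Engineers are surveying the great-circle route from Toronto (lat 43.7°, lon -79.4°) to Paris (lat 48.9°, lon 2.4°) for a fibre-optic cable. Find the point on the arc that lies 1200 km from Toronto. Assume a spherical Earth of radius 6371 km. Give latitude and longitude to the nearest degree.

≈ lat 49°, lon -66°

From cos δ = sin φ₁ sin φ₂ + cos φ₁ cos φ₂ cos Δλ, the central angle is δ ≈ 0.942 rad (54.0°). The total great-circle distance is δ·R ≈ 0.942 × 6371 ≈ 6000 km, so the target fraction is f = 1200/6000 ≈ 0.200.
Interpolate at f ≈ 0.200 with slerp weights a = sin((1−f)δ)/sin δ ≈ 0.846, b = sin(fδ)/sin δ ≈ 0.232.
p = a·p₁ + b·p₂ ≈ (0.265, -0.595, 0.759); φ = arcsin(p_z) ≈ 49.38°, λ = atan2(p_y, p_x) ≈ -66.02°.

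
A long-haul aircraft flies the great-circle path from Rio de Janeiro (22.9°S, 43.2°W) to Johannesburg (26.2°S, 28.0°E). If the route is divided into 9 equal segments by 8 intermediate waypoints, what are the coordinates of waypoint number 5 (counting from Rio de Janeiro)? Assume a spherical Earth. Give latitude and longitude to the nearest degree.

≈ (29°S, 4°W)

The haversine formula gives a central angle δ ≈ 1.117 rad (64.0°) between the endpoints.
Interpolate at f = 5/9 with slerp weights a = sin((1−f)δ)/sin δ ≈ 0.530, b = sin(fδ)/sin δ ≈ 0.647.
p = a·p₁ + b·p₂ ≈ (0.868, -0.062, -0.492); φ = arcsin(p_z) ≈ -29.46°, λ = atan2(p_y, p_x) ≈ -4.06°.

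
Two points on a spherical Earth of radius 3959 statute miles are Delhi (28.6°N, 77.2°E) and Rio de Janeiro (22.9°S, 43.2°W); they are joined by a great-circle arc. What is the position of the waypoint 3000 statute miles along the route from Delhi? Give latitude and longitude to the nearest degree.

The haversine formula gives a central angle δ ≈ 2.209 rad (126.6°) between the endpoints. The total great-circle distance is δ·R ≈ 2.209 × 3959 ≈ 8744 mi, so the target fraction is f = 3000/8744 ≈ 0.343.
Interpolate at f ≈ 0.343 with slerp weights a = sin((1−f)δ)/sin δ ≈ 1.236, b = sin(fδ)/sin δ ≈ 0.856.
p = a·p₁ + b·p₂ ≈ (0.815, 0.519, 0.259); φ = arcsin(p_z) ≈ 14.99°, λ = atan2(p_y, p_x) ≈ 32.47°.

≈ (15°N, 32°E)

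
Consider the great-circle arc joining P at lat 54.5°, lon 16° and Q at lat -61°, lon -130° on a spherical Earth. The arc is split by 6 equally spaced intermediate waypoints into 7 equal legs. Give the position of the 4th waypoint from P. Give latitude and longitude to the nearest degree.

≈ lat -20°, lon -47°

The haversine formula gives a central angle δ ≈ 2.810 rad (161.0°) between the endpoints.
Interpolate at f = 4/7 with slerp weights a = sin((1−f)δ)/sin δ ≈ 2.865, b = sin(fδ)/sin δ ≈ 3.068.
p = a·p₁ + b·p₂ ≈ (0.644, -0.681, -0.350); φ = arcsin(p_z) ≈ -20.50°, λ = atan2(p_y, p_x) ≈ -46.60°.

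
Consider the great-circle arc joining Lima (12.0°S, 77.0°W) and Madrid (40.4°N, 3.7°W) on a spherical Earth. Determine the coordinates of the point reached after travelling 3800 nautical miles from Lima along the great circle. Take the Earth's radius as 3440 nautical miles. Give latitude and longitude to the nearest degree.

≈ (30°N, 28°W)

The haversine formula gives a central angle δ ≈ 1.491 rad (85.5°) between the endpoints. The total great-circle distance is δ·R ≈ 1.491 × 3440 ≈ 5130 nmi, so the target fraction is f = 3800/5130 ≈ 0.741.
Interpolate at f ≈ 0.741 with slerp weights a = sin((1−f)δ)/sin δ ≈ 0.378, b = sin(fδ)/sin δ ≈ 0.896.
p = a·p₁ + b·p₂ ≈ (0.764, -0.405, 0.502); φ = arcsin(p_z) ≈ 30.14°, λ = atan2(p_y, p_x) ≈ -27.90°.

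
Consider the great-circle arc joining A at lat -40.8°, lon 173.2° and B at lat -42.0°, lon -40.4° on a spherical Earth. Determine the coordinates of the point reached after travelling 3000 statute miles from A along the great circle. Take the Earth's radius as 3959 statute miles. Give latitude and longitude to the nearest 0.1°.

≈ lat -71.6°, lon -123.2°

Write both endpoints as unit vectors p₁, p₂ with components (cos φ cos λ, cos φ sin λ, sin φ).
The central angle between the endpoints is δ = arccos(p₁·p₂) ≈ 1.602 rad (91.8°). The total great-circle distance is δ·R ≈ 1.602 × 3959 ≈ 6343 mi, so the target fraction is f = 3000/6343 ≈ 0.473.
Interpolate at f ≈ 0.473 with slerp weights a = sin((1−f)δ)/sin δ ≈ 0.748, b = sin(fδ)/sin δ ≈ 0.688.
p = a·p₁ + b·p₂ ≈ (-0.173, -0.264, -0.949); φ = arcsin(p_z) ≈ -71.59°, λ = atan2(p_y, p_x) ≈ -123.23°.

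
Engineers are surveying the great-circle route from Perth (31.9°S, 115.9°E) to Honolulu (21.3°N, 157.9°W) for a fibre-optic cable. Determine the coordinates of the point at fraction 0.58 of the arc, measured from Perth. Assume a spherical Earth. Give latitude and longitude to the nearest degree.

Convert each endpoint to a unit vector on the sphere (x = cos φ cos λ, y = cos φ sin λ, z = sin φ).
The central angle between the endpoints is δ = arccos(p₁·p₂) ≈ 1.711 rad (98.0°).
Interpolate at f = 0.58 with slerp weights a = sin((1−f)δ)/sin δ ≈ 0.665, b = sin(fδ)/sin δ ≈ 0.846.
p = a·p₁ + b·p₂ ≈ (-0.976, 0.211, -0.044); φ = arcsin(p_z) ≈ -2.53°, λ = atan2(p_y, p_x) ≈ 167.79°.

≈ (3°S, 168°E)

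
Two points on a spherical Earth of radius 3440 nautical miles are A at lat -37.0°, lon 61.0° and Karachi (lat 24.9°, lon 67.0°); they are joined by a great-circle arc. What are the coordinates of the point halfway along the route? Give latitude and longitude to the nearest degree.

≈ lat -6°, lon 64°

Write both endpoints as unit vectors p₁, p₂ with components (cos φ cos λ, cos φ sin λ, sin φ).
The central angle between the endpoints is δ = arccos(p₁·p₂) ≈ 1.085 rad (62.2°).
Interpolate at f = 1/2 with slerp weights a = sin((1−f)δ)/sin δ ≈ 0.584, b = sin(fδ)/sin δ ≈ 0.584.
p = a·p₁ + b·p₂ ≈ (0.433, 0.895, -0.106); φ = arcsin(p_z) ≈ -6.06°, λ = atan2(p_y, p_x) ≈ 64.19°.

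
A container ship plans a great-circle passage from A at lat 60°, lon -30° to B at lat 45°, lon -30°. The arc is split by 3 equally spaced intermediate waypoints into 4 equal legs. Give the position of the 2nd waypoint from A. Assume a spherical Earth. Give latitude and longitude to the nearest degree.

≈ lat 52°, lon -30°

The haversine formula gives a central angle δ ≈ 0.262 rad (15.0°) between the endpoints.
Interpolate at f = 2/4 with slerp weights a = sin((1−f)δ)/sin δ ≈ 0.504, b = sin(fδ)/sin δ ≈ 0.504.
p = a·p₁ + b·p₂ ≈ (0.527, -0.304, 0.793); φ = arcsin(p_z) ≈ 52.50°, λ = atan2(p_y, p_x) ≈ -30.00°.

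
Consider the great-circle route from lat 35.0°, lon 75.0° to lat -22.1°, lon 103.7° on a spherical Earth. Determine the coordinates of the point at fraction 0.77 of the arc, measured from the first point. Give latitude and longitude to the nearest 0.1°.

≈ lat -8.9°, lon 97.3°

Convert each endpoint to a unit vector on the sphere (x = cos φ cos λ, y = cos φ sin λ, z = sin φ).
The central angle between the endpoints is δ = arccos(p₁·p₂) ≈ 1.104 rad (63.3°).
Interpolate at f = 0.77 with slerp weights a = sin((1−f)δ)/sin δ ≈ 0.281, b = sin(fδ)/sin δ ≈ 0.841.
p = a·p₁ + b·p₂ ≈ (-0.125, 0.980, -0.155); φ = arcsin(p_z) ≈ -8.93°, λ = atan2(p_y, p_x) ≈ 97.27°.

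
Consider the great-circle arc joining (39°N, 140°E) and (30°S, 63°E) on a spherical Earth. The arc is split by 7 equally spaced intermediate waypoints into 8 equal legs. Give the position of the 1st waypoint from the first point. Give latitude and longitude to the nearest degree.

≈ (32°N, 127°E)

Convert each endpoint to a unit vector on the sphere (x = cos φ cos λ, y = cos φ sin λ, z = sin φ).
The central angle between the endpoints is δ = arccos(p₁·p₂) ≈ 1.735 rad (99.4°).
Interpolate at f = 1/8 with slerp weights a = sin((1−f)δ)/sin δ ≈ 1.012, b = sin(fδ)/sin δ ≈ 0.218.
p = a·p₁ + b·p₂ ≈ (-0.517, 0.674, 0.528); φ = arcsin(p_z) ≈ 31.87°, λ = atan2(p_y, p_x) ≈ 127.49°.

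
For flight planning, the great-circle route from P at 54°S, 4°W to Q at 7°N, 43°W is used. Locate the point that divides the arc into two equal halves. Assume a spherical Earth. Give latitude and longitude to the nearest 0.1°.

The haversine formula gives a central angle δ ≈ 1.208 rad (69.2°) between the endpoints.
Interpolate at f = 1/2 with slerp weights a = sin((1−f)δ)/sin δ ≈ 0.608, b = sin(fδ)/sin δ ≈ 0.608.
p = a·p₁ + b·p₂ ≈ (0.797, -0.436, -0.417); φ = arcsin(p_z) ≈ -24.67°, λ = atan2(p_y, p_x) ≈ -28.68°.

≈ 24.7°S, 28.7°W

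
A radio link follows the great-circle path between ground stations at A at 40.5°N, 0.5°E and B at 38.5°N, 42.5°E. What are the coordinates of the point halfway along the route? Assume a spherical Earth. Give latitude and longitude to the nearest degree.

≈ 41°N, 22°E

Write both endpoints as unit vectors p₁, p₂ with components (cos φ cos λ, cos φ sin λ, sin φ).
The central angle between the endpoints is δ = arccos(p₁·p₂) ≈ 0.561 rad (32.2°).
Interpolate at f = 1/2 with slerp weights a = sin((1−f)δ)/sin δ ≈ 0.520, b = sin(fδ)/sin δ ≈ 0.520.
p = a·p₁ + b·p₂ ≈ (0.696, 0.279, 0.662); φ = arcsin(p_z) ≈ 41.44°, λ = atan2(p_y, p_x) ≈ 21.82°.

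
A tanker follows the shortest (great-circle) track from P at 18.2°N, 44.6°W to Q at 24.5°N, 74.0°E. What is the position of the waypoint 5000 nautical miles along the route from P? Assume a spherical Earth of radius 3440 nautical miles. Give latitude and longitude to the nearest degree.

≈ 34°N, 50°E

Convert each endpoint to a unit vector on the sphere (x = cos φ cos λ, y = cos φ sin λ, z = sin φ).
The central angle between the endpoints is δ = arccos(p₁·p₂) ≈ 1.859 rad (106.5°). The total great-circle distance is δ·R ≈ 1.859 × 3440 ≈ 6395 nmi, so the target fraction is f = 5000/6395 ≈ 0.782.
Interpolate at f ≈ 0.782 with slerp weights a = sin((1−f)δ)/sin δ ≈ 0.412, b = sin(fδ)/sin δ ≈ 1.036.
p = a·p₁ + b·p₂ ≈ (0.538, 0.632, 0.558); φ = arcsin(p_z) ≈ 33.92°, λ = atan2(p_y, p_x) ≈ 49.57°.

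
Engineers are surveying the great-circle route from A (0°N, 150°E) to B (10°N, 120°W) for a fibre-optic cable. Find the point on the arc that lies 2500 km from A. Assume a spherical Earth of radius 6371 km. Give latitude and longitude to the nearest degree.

The haversine formula gives a central angle δ ≈ 1.571 rad (90.0°) between the endpoints. The total great-circle distance is δ·R ≈ 1.571 × 6371 ≈ 10008 km, so the target fraction is f = 2500/10008 ≈ 0.250.
Interpolate at f ≈ 0.250 with slerp weights a = sin((1−f)δ)/sin δ ≈ 0.924, b = sin(fδ)/sin δ ≈ 0.382.
p = a·p₁ + b·p₂ ≈ (-0.989, 0.136, 0.066); φ = arcsin(p_z) ≈ 3.81°, λ = atan2(p_y, p_x) ≈ 172.17°.

≈ (4°N, 172°E)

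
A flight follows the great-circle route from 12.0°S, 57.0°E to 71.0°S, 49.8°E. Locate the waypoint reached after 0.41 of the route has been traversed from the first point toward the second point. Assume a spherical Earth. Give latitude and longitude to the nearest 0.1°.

≈ 36.2°S, 55.6°E

Convert each endpoint to a unit vector on the sphere (x = cos φ cos λ, y = cos φ sin λ, z = sin φ).
The central angle between the endpoints is δ = arccos(p₁·p₂) ≈ 1.033 rad (59.2°).
Interpolate at f = 0.41 with slerp weights a = sin((1−f)δ)/sin δ ≈ 0.666, b = sin(fδ)/sin δ ≈ 0.478.
p = a·p₁ + b·p₂ ≈ (0.456, 0.666, -0.591); φ = arcsin(p_z) ≈ -36.23°, λ = atan2(p_y, p_x) ≈ 55.61°.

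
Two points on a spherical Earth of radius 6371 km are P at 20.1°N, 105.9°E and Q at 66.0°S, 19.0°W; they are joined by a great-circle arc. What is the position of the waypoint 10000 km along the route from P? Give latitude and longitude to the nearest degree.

Convert each endpoint to a unit vector on the sphere (x = cos φ cos λ, y = cos φ sin λ, z = sin φ).
The central angle between the endpoints is δ = arccos(p₁·p₂) ≈ 2.132 rad (122.2°). The total great-circle distance is δ·R ≈ 2.132 × 6371 ≈ 13585 km, so the target fraction is f = 10000/13585 ≈ 0.736.
Interpolate at f ≈ 0.736 with slerp weights a = sin((1−f)δ)/sin δ ≈ 0.630, b = sin(fδ)/sin δ ≈ 1.181.
p = a·p₁ + b·p₂ ≈ (0.292, 0.413, -0.863); φ = arcsin(p_z) ≈ -59.62°, λ = atan2(p_y, p_x) ≈ 54.71°.

≈ 60°S, 55°E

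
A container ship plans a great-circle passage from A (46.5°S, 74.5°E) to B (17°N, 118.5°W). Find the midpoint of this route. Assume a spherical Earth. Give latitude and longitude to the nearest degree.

Write both endpoints as unit vectors p₁, p₂ with components (cos φ cos λ, cos φ sin λ, sin φ).
The central angle between the endpoints is δ = arccos(p₁·p₂) ≈ 2.593 rad (148.6°).
Interpolate at f = 1/2 with slerp weights a = sin((1−f)δ)/sin δ ≈ 1.847, b = sin(fδ)/sin δ ≈ 1.847.
p = a·p₁ + b·p₂ ≈ (-0.503, -0.327, -0.800); φ = arcsin(p_z) ≈ -53.12°, λ = atan2(p_y, p_x) ≈ -146.97°.

≈ (53°S, 147°W)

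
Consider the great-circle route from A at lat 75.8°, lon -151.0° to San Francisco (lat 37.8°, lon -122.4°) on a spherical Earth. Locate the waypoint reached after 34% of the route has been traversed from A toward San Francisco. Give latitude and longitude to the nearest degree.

≈ lat 64°, lon -133°

Convert each endpoint to a unit vector on the sphere (x = cos φ cos λ, y = cos φ sin λ, z = sin φ).
The central angle between the endpoints is δ = arccos(p₁·p₂) ≈ 0.701 rad (40.1°).
Interpolate at f = 0.34 with slerp weights a = sin((1−f)δ)/sin δ ≈ 0.692, b = sin(fδ)/sin δ ≈ 0.366.
p = a·p₁ + b·p₂ ≈ (-0.303, -0.326, 0.895); φ = arcsin(p_z) ≈ 63.53°, λ = atan2(p_y, p_x) ≈ -132.90°.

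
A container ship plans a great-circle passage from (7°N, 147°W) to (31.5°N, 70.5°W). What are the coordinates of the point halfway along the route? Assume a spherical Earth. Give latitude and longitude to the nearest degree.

≈ (24°N, 112°W)

From cos δ = sin φ₁ sin φ₂ + cos φ₁ cos φ₂ cos Δλ, the central angle is δ ≈ 1.306 rad (74.9°).
Interpolate at f = 1/2 with slerp weights a = sin((1−f)δ)/sin δ ≈ 0.630, b = sin(fδ)/sin δ ≈ 0.630.
p = a·p₁ + b·p₂ ≈ (-0.345, -0.846, 0.406); φ = arcsin(p_z) ≈ 23.94°, λ = atan2(p_y, p_x) ≈ -112.17°.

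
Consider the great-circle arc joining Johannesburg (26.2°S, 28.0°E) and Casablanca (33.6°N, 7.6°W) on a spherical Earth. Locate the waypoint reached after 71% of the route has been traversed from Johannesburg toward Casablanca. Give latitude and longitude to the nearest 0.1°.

Convert each endpoint to a unit vector on the sphere (x = cos φ cos λ, y = cos φ sin λ, z = sin φ).
The central angle between the endpoints is δ = arccos(p₁·p₂) ≈ 1.199 rad (68.7°).
Interpolate at f = 0.71 with slerp weights a = sin((1−f)δ)/sin δ ≈ 0.366, b = sin(fδ)/sin δ ≈ 0.807.
p = a·p₁ + b·p₂ ≈ (0.956, 0.065, 0.285); φ = arcsin(p_z) ≈ 16.58°, λ = atan2(p_y, p_x) ≈ 3.90°.

≈ 16.6°N, 3.9°E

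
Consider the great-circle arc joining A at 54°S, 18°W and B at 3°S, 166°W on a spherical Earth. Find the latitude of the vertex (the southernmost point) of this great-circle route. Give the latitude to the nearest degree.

The great circle lies in the plane with unit normal n̂ = (p₁ × p₂)/|p₁ × p₂|.
Here n̂_z ≈ -0.349; the vertex latitude is φ_max = arccos|n̂_z| ≈ 69.5°.

≈ 70°S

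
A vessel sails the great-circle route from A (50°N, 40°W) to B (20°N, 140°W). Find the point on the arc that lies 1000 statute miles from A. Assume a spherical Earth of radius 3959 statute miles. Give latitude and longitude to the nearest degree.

≈ (53°N, 63°W)

Convert each endpoint to a unit vector on the sphere (x = cos φ cos λ, y = cos φ sin λ, z = sin φ).
The central angle between the endpoints is δ = arccos(p₁·p₂) ≈ 1.413 rad (81.0°). The total great-circle distance is δ·R ≈ 1.413 × 3959 ≈ 5594 mi, so the target fraction is f = 1000/5594 ≈ 0.179.
Interpolate at f ≈ 0.179 with slerp weights a = sin((1−f)δ)/sin δ ≈ 0.929, b = sin(fδ)/sin δ ≈ 0.253.
p = a·p₁ + b·p₂ ≈ (0.275, -0.536, 0.798); φ = arcsin(p_z) ≈ 52.92°, λ = atan2(p_y, p_x) ≈ -62.86°.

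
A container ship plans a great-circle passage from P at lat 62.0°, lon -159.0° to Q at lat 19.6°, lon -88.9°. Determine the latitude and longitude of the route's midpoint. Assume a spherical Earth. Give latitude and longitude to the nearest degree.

≈ lat 46°, lon -111°

Write both endpoints as unit vectors p₁, p₂ with components (cos φ cos λ, cos φ sin λ, sin φ).
The central angle between the endpoints is δ = arccos(p₁·p₂) ≈ 1.108 rad (63.5°).
Interpolate at f = 1/2 with slerp weights a = sin((1−f)δ)/sin δ ≈ 0.588, b = sin(fδ)/sin δ ≈ 0.588.
p = a·p₁ + b·p₂ ≈ (-0.247, -0.653, 0.716); φ = arcsin(p_z) ≈ 45.75°, λ = atan2(p_y, p_x) ≈ -110.73°.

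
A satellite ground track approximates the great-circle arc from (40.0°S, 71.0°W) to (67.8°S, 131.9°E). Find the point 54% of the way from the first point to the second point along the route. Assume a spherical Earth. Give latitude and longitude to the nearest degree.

≈ (77°S, 96°W)

Convert each endpoint to a unit vector on the sphere (x = cos φ cos λ, y = cos φ sin λ, z = sin φ).
The central angle between the endpoints is δ = arccos(p₁·p₂) ≈ 1.236 rad (70.8°).
Interpolate at f = 0.54 with slerp weights a = sin((1−f)δ)/sin δ ≈ 0.570, b = sin(fδ)/sin δ ≈ 0.655.
p = a·p₁ + b·p₂ ≈ (-0.023, -0.229, -0.973); φ = arcsin(p_z) ≈ -76.72°, λ = atan2(p_y, p_x) ≈ -95.79°.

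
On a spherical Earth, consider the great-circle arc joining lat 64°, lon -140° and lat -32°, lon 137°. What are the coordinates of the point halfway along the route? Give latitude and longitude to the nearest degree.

≈ lat 20°, lon 163°

From cos δ = sin φ₁ sin φ₂ + cos φ₁ cos φ₂ cos Δλ, the central angle is δ ≈ 2.016 rad (115.5°).
Interpolate at f = 1/2 with slerp weights a = sin((1−f)δ)/sin δ ≈ 0.937, b = sin(fδ)/sin δ ≈ 0.937.
p = a·p₁ + b·p₂ ≈ (-0.896, 0.278, 0.346); φ = arcsin(p_z) ≈ 20.23°, λ = atan2(p_y, p_x) ≈ 162.76°.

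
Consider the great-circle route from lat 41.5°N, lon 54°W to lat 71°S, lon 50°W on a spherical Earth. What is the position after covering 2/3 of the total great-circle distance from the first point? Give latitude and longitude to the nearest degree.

Write both endpoints as unit vectors p₁, p₂ with components (cos φ cos λ, cos φ sin λ, sin φ).
The central angle between the endpoints is δ = arccos(p₁·p₂) ≈ 1.964 rad (112.5°).
Interpolate at f = 2/3 with slerp weights a = sin((1−f)δ)/sin δ ≈ 0.659, b = sin(fδ)/sin δ ≈ 1.046.
p = a·p₁ + b·p₂ ≈ (0.509, -0.660, -0.552); φ = arcsin(p_z) ≈ -33.51°, λ = atan2(p_y, p_x) ≈ -52.37°.

≈ lat 34°S, lon 52°W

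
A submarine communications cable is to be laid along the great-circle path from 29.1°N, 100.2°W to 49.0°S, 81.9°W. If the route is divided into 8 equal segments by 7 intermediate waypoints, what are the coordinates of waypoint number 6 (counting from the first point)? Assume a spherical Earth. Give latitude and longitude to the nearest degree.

≈ 30°S, 88°W

Convert each endpoint to a unit vector on the sphere (x = cos φ cos λ, y = cos φ sin λ, z = sin φ).
The central angle between the endpoints is δ = arccos(p₁·p₂) ≈ 1.393 rad (79.8°).
Interpolate at f = 6/8 with slerp weights a = sin((1−f)δ)/sin δ ≈ 0.347, b = sin(fδ)/sin δ ≈ 0.879.
p = a·p₁ + b·p₂ ≈ (0.028, -0.869, -0.494); φ = arcsin(p_z) ≈ -29.64°, λ = atan2(p_y, p_x) ≈ -88.18°.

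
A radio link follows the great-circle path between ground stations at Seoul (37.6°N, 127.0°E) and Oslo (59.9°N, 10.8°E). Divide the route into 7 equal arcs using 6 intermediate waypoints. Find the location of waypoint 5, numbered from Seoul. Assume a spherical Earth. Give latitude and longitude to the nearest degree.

≈ 68°N, 53°E

Write both endpoints as unit vectors p₁, p₂ with components (cos φ cos λ, cos φ sin λ, sin φ).
The central angle between the endpoints is δ = arccos(p₁·p₂) ≈ 1.211 rad (69.4°).
Interpolate at f = 5/7 with slerp weights a = sin((1−f)δ)/sin δ ≈ 0.362, b = sin(fδ)/sin δ ≈ 0.813.
p = a·p₁ + b·p₂ ≈ (0.228, 0.306, 0.924); φ = arcsin(p_z) ≈ 67.59°, λ = atan2(p_y, p_x) ≈ 53.30°.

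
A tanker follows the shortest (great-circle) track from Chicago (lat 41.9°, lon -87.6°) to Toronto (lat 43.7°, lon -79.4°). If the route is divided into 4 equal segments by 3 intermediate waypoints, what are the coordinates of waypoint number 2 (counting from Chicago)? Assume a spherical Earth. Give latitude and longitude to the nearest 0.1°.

≈ lat 42.9°, lon -83.6°

From cos δ = sin φ₁ sin φ₂ + cos φ₁ cos φ₂ cos Δλ, the central angle is δ ≈ 0.110 rad (6.3°).
Interpolate at f = 2/4 with slerp weights a = sin((1−f)δ)/sin δ ≈ 0.501, b = sin(fδ)/sin δ ≈ 0.501.
p = a·p₁ + b·p₂ ≈ (0.082, -0.728, 0.680); φ = arcsin(p_z) ≈ 42.87°, λ = atan2(p_y, p_x) ≈ -83.56°.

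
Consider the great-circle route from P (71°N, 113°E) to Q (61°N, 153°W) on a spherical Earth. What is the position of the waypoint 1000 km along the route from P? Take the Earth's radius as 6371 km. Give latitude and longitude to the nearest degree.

Convert each endpoint to a unit vector on the sphere (x = cos φ cos λ, y = cos φ sin λ, z = sin φ).
The central angle between the endpoints is δ = arccos(p₁·p₂) ≈ 0.616 rad (35.3°). The total great-circle distance is δ·R ≈ 0.616 × 6371 ≈ 3927 km, so the target fraction is f = 1000/3927 ≈ 0.255.
Interpolate at f ≈ 0.255 with slerp weights a = sin((1−f)δ)/sin δ ≈ 0.767, b = sin(fδ)/sin δ ≈ 0.270.
p = a·p₁ + b·p₂ ≈ (-0.214, 0.170, 0.962); φ = arcsin(p_z) ≈ 74.11°, λ = atan2(p_y, p_x) ≈ 141.53°.

≈ (74°N, 142°E)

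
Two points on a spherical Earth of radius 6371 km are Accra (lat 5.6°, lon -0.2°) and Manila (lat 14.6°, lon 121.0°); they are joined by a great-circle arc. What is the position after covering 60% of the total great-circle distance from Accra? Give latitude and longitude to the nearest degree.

≈ lat 21°, lon 72°

Convert each endpoint to a unit vector on the sphere (x = cos φ cos λ, y = cos φ sin λ, z = sin φ).
The central angle between the endpoints is δ = arccos(p₁·p₂) ≈ 2.065 rad (118.3°).
Interpolate at f = 0.60 with slerp weights a = sin((1−f)δ)/sin δ ≈ 0.835, b = sin(fδ)/sin δ ≈ 1.074.
p = a·p₁ + b·p₂ ≈ (0.296, 0.888, 0.352); φ = arcsin(p_z) ≈ 20.62°, λ = atan2(p_y, p_x) ≈ 71.57°.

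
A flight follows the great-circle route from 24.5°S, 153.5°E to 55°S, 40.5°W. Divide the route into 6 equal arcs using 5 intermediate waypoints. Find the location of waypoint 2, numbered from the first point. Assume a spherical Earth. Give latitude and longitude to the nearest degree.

≈ 57°S, 162°E

Convert each endpoint to a unit vector on the sphere (x = cos φ cos λ, y = cos φ sin λ, z = sin φ).
The central angle between the endpoints is δ = arccos(p₁·p₂) ≈ 1.738 rad (99.6°).
Interpolate at f = 2/6 with slerp weights a = sin((1−f)δ)/sin δ ≈ 0.929, b = sin(fδ)/sin δ ≈ 0.555.
p = a·p₁ + b·p₂ ≈ (-0.515, 0.170, -0.840); φ = arcsin(p_z) ≈ -57.17°, λ = atan2(p_y, p_x) ≈ 161.67°.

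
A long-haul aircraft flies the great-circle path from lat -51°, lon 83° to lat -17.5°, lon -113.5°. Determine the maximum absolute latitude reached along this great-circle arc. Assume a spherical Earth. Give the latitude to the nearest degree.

The great circle lies in the plane with unit normal n̂ = (p₁ × p₂)/|p₁ × p₂|.
Here n̂_z ≈ +0.181; the vertex latitude is φ_max = arccos|n̂_z| ≈ 79.5°.

≈ -80°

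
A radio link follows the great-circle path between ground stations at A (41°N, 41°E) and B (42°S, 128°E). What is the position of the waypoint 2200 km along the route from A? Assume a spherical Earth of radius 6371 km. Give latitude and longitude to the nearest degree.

Write both endpoints as unit vectors p₁, p₂ with components (cos φ cos λ, cos φ sin λ, sin φ).
The central angle between the endpoints is δ = arccos(p₁·p₂) ≈ 1.993 rad (114.2°). The total great-circle distance is δ·R ≈ 1.993 × 6371 ≈ 12696 km, so the target fraction is f = 2200/12696 ≈ 0.173.
Interpolate at f ≈ 0.173 with slerp weights a = sin((1−f)δ)/sin δ ≈ 1.093, b = sin(fδ)/sin δ ≈ 0.371.
p = a·p₁ + b·p₂ ≈ (0.453, 0.758, 0.469); φ = arcsin(p_z) ≈ 27.95°, λ = atan2(p_y, p_x) ≈ 59.16°.

≈ (28°N, 59°E)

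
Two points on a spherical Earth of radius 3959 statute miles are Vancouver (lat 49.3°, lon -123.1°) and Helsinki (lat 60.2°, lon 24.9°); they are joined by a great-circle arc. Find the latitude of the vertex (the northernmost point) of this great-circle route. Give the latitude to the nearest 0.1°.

≈ 79.3°

The great circle lies in the plane with unit normal n̂ = (p₁ × p₂)/|p₁ × p₂|.
Here n̂_z ≈ +0.186; the vertex latitude is φ_max = arccos|n̂_z| ≈ 79.3°.
Check via Clairaut: cos φ_max = |cos φ₁| · sin C = cos(49.3°)·sin(16.6°) ≈ 0.186, again giving ≈ 79.3°.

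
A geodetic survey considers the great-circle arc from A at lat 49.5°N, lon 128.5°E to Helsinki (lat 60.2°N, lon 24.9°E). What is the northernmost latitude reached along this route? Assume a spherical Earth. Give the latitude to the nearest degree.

≈ 67°N

The great circle lies in the plane with unit normal n̂ = (p₁ × p₂)/|p₁ × p₂|.
Here n̂_z ≈ -0.386; the vertex latitude is φ_max = arccos|n̂_z| ≈ 67.3°.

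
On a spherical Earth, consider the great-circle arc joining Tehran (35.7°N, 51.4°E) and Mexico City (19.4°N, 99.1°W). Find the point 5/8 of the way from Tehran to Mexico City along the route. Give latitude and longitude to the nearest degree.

Convert each endpoint to a unit vector on the sphere (x = cos φ cos λ, y = cos φ sin λ, z = sin φ).
The central angle between the endpoints is δ = arccos(p₁·p₂) ≈ 2.063 rad (118.2°).
Interpolate at f = 5/8 with slerp weights a = sin((1−f)δ)/sin δ ≈ 0.793, b = sin(fδ)/sin δ ≈ 1.090.
p = a·p₁ + b·p₂ ≈ (0.239, -0.512, 0.825); φ = arcsin(p_z) ≈ 55.58°, λ = atan2(p_y, p_x) ≈ -64.97°.

≈ 56°N, 65°W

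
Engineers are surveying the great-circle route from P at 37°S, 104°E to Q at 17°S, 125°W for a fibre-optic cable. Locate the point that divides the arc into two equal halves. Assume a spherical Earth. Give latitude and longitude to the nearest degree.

Write both endpoints as unit vectors p₁, p₂ with components (cos φ cos λ, cos φ sin λ, sin φ).
The central angle between the endpoints is δ = arccos(p₁·p₂) ≈ 1.902 rad (109.0°).
Interpolate at f = 1/2 with slerp weights a = sin((1−f)δ)/sin δ ≈ 0.861, b = sin(fδ)/sin δ ≈ 0.861.
p = a·p₁ + b·p₂ ≈ (-0.638, -0.007, -0.770); φ = arcsin(p_z) ≈ -50.32°, λ = atan2(p_y, p_x) ≈ -179.35°.

≈ 50°S, 179°W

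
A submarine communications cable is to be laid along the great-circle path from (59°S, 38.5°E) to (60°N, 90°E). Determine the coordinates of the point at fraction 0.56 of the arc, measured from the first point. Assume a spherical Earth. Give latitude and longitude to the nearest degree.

≈ (8°N, 66°E)

Convert each endpoint to a unit vector on the sphere (x = cos φ cos λ, y = cos φ sin λ, z = sin φ).
The central angle between the endpoints is δ = arccos(p₁·p₂) ≈ 2.192 rad (125.6°).
Interpolate at f = 0.56 with slerp weights a = sin((1−f)δ)/sin δ ≈ 1.011, b = sin(fδ)/sin δ ≈ 1.158.
p = a·p₁ + b·p₂ ≈ (0.407, 0.903, 0.137); φ = arcsin(p_z) ≈ 7.85°, λ = atan2(p_y, p_x) ≈ 65.72°.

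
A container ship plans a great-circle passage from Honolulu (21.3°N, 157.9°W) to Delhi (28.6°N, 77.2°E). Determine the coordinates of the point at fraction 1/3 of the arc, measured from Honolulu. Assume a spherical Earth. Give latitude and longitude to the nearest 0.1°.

The haversine formula gives a central angle δ ≈ 1.869 rad (107.1°) between the endpoints.
Interpolate at f = 1/3 with slerp weights a = sin((1−f)δ)/sin δ ≈ 0.992, b = sin(fδ)/sin δ ≈ 0.611.
p = a·p₁ + b·p₂ ≈ (-0.737, 0.175, 0.652); φ = arcsin(p_z) ≈ 40.73°, λ = atan2(p_y, p_x) ≈ 166.64°.

≈ 40.7°N, 166.6°E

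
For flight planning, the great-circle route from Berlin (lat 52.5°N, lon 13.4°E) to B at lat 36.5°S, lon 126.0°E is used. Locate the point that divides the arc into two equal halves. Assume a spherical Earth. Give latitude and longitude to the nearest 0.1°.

From cos δ = sin φ₁ sin φ₂ + cos φ₁ cos φ₂ cos Δλ, the central angle is δ ≈ 2.292 rad (131.3°).
Interpolate at f = 1/2 with slerp weights a = sin((1−f)δ)/sin δ ≈ 1.213, b = sin(fδ)/sin δ ≈ 1.213.
p = a·p₁ + b·p₂ ≈ (0.145, 0.960, 0.241); φ = arcsin(p_z) ≈ 13.93°, λ = atan2(p_y, p_x) ≈ 81.40°.

≈ lat 13.9°N, lon 81.4°E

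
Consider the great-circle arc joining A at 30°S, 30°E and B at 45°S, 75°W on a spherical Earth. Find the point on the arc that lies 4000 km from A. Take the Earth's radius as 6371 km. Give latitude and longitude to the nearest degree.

≈ 50°S, 10°W

From cos δ = sin φ₁ sin φ₂ + cos φ₁ cos φ₂ cos Δλ, the central angle is δ ≈ 1.374 rad (78.8°). The total great-circle distance is δ·R ≈ 1.374 × 6371 ≈ 8757 km, so the target fraction is f = 4000/8757 ≈ 0.457.
Interpolate at f ≈ 0.457 with slerp weights a = sin((1−f)δ)/sin δ ≈ 0.692, b = sin(fδ)/sin δ ≈ 0.599.
p = a·p₁ + b·p₂ ≈ (0.629, -0.109, -0.770); φ = arcsin(p_z) ≈ -50.33°, λ = atan2(p_y, p_x) ≈ -9.85°.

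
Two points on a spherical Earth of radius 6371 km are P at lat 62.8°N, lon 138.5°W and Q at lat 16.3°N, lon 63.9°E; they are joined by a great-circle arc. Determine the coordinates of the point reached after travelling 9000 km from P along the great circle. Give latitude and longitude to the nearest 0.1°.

≈ lat 34.0°N, lon 67.7°E

Write both endpoints as unit vectors p₁, p₂ with components (cos φ cos λ, cos φ sin λ, sin φ).
The central angle between the endpoints is δ = arccos(p₁·p₂) ≈ 1.727 rad (99.0°). The total great-circle distance is δ·R ≈ 1.727 × 6371 ≈ 11005 km, so the target fraction is f = 9000/11005 ≈ 0.818.
Interpolate at f ≈ 0.818 with slerp weights a = sin((1−f)δ)/sin δ ≈ 0.313, b = sin(fδ)/sin δ ≈ 1.000.
p = a·p₁ + b·p₂ ≈ (0.315, 0.767, 0.559); φ = arcsin(p_z) ≈ 34.01°, λ = atan2(p_y, p_x) ≈ 67.68°.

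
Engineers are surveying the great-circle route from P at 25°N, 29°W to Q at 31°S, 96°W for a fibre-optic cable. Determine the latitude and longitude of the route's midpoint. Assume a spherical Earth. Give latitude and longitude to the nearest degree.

Write both endpoints as unit vectors p₁, p₂ with components (cos φ cos λ, cos φ sin λ, sin φ).
The central angle between the endpoints is δ = arccos(p₁·p₂) ≈ 1.485 rad (85.1°).
Interpolate at f = 1/2 with slerp weights a = sin((1−f)δ)/sin δ ≈ 0.679, b = sin(fδ)/sin δ ≈ 0.679.
p = a·p₁ + b·p₂ ≈ (0.477, -0.877, -0.063); φ = arcsin(p_z) ≈ -3.60°, λ = atan2(p_y, p_x) ≈ -61.44°.

≈ 4°S, 61°W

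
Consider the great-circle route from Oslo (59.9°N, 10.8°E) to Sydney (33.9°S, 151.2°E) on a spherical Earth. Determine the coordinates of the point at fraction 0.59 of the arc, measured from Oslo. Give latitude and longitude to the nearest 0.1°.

Convert each endpoint to a unit vector on the sphere (x = cos φ cos λ, y = cos φ sin λ, z = sin φ).
The central angle between the endpoints is δ = arccos(p₁·p₂) ≈ 2.504 rad (143.4°).
Interpolate at f = 0.59 with slerp weights a = sin((1−f)δ)/sin δ ≈ 1.436, b = sin(fδ)/sin δ ≈ 1.672.
p = a·p₁ + b·p₂ ≈ (-0.508, 0.803, 0.310); φ = arcsin(p_z) ≈ 18.08°, λ = atan2(p_y, p_x) ≈ 122.32°.

≈ (18.1°N, 122.3°E)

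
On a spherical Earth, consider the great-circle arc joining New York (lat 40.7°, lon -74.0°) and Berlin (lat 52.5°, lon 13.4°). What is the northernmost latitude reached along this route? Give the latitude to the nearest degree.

The great circle lies in the plane with unit normal n̂ = (p₁ × p₂)/|p₁ × p₂|.
Here n̂_z ≈ +0.547; the vertex latitude is φ_max = arccos|n̂_z| ≈ 56.8°.

≈ 57°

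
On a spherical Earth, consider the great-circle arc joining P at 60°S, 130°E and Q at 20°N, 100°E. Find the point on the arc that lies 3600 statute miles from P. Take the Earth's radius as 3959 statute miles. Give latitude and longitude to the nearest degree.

≈ 11°S, 108°E

The haversine formula gives a central angle δ ≈ 1.460 rad (83.6°) between the endpoints. The total great-circle distance is δ·R ≈ 1.460 × 3959 ≈ 5780 mi, so the target fraction is f = 3600/5780 ≈ 0.623.
Interpolate at f ≈ 0.623 with slerp weights a = sin((1−f)δ)/sin δ ≈ 0.526, b = sin(fδ)/sin δ ≈ 0.794.
p = a·p₁ + b·p₂ ≈ (-0.299, 0.936, -0.184); φ = arcsin(p_z) ≈ -10.62°, λ = atan2(p_y, p_x) ≈ 107.69°.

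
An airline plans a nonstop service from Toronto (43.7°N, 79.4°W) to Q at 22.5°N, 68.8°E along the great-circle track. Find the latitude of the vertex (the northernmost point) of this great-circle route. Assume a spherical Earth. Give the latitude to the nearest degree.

The great circle lies in the plane with unit normal n̂ = (p₁ × p₂)/|p₁ × p₂|.
Here n̂_z ≈ +0.369; the vertex latitude is φ_max = arccos|n̂_z| ≈ 68.3°.
Check via Clairaut: cos φ_max = |cos φ₁| · sin C = cos(43.7°)·sin(30.7°) ≈ 0.369, again giving ≈ 68.3°.

≈ 68°N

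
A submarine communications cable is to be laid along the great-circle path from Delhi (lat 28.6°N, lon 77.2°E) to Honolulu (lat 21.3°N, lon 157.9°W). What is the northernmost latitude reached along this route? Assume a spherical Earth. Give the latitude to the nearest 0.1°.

≈ 45.4°N

The great circle lies in the plane with unit normal n̂ = (p₁ × p₂)/|p₁ × p₂|.
Here n̂_z ≈ +0.702; the vertex latitude is φ_max = arccos|n̂_z| ≈ 45.4°.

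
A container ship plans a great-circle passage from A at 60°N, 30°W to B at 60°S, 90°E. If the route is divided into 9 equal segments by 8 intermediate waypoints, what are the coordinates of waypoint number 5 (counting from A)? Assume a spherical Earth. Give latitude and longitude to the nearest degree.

From cos δ = sin φ₁ sin φ₂ + cos φ₁ cos φ₂ cos Δλ, the central angle is δ ≈ 2.636 rad (151.0°).
Interpolate at f = 5/9 with slerp weights a = sin((1−f)δ)/sin δ ≈ 1.903, b = sin(fδ)/sin δ ≈ 2.054.
p = a·p₁ + b·p₂ ≈ (0.824, 0.551, -0.131); φ = arcsin(p_z) ≈ -7.50°, λ = atan2(p_y, p_x) ≈ 33.77°.

≈ 8°S, 34°E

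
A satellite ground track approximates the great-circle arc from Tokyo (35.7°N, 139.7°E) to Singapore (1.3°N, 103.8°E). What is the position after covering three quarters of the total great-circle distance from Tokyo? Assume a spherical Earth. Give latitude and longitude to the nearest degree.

≈ 10°N, 112°E

Convert each endpoint to a unit vector on the sphere (x = cos φ cos λ, y = cos φ sin λ, z = sin φ).
The central angle between the endpoints is δ = arccos(p₁·p₂) ≈ 0.835 rad (47.9°).
Interpolate at f = 3/4 with slerp weights a = sin((1−f)δ)/sin δ ≈ 0.280, b = sin(fδ)/sin δ ≈ 0.791.
p = a·p₁ + b·p₂ ≈ (-0.362, 0.915, 0.181); φ = arcsin(p_z) ≈ 10.43°, λ = atan2(p_y, p_x) ≈ 111.58°.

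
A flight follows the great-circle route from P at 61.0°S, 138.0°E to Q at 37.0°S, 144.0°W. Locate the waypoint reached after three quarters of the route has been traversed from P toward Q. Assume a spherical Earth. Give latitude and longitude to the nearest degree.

From cos δ = sin φ₁ sin φ₂ + cos φ₁ cos φ₂ cos Δλ, the central angle is δ ≈ 0.919 rad (52.6°).
Interpolate at f = 3/4 with slerp weights a = sin((1−f)δ)/sin δ ≈ 0.286, b = sin(fδ)/sin δ ≈ 0.800.
p = a·p₁ + b·p₂ ≈ (-0.620, -0.283, -0.732); φ = arcsin(p_z) ≈ -47.05°, λ = atan2(p_y, p_x) ≈ -155.50°.

≈ 47°S, 155°W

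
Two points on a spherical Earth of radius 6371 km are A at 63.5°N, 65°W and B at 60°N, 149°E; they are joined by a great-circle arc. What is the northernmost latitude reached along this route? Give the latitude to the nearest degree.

The great circle lies in the plane with unit normal n̂ = (p₁ × p₂)/|p₁ × p₂|.
Here n̂_z ≈ -0.155; the vertex latitude is φ_max = arccos|n̂_z| ≈ 81.1°.
Check via Clairaut: cos φ_max = |cos φ₁| · sin C = cos(63.5°)·sin(20.3°) ≈ 0.155, again giving ≈ 81.1°.

≈ 81°N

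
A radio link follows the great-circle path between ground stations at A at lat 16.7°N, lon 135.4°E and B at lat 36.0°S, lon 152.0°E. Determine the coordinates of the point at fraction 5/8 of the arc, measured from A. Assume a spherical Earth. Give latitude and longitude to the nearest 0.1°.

Convert each endpoint to a unit vector on the sphere (x = cos φ cos λ, y = cos φ sin λ, z = sin φ).
The central angle between the endpoints is δ = arccos(p₁·p₂) ≈ 0.960 rad (55.0°).
Interpolate at f = 5/8 with slerp weights a = sin((1−f)δ)/sin δ ≈ 0.430, b = sin(fδ)/sin δ ≈ 0.689.
p = a·p₁ + b·p₂ ≈ (-0.786, 0.551, -0.282); φ = arcsin(p_z) ≈ -16.35°, λ = atan2(p_y, p_x) ≈ 144.96°.

≈ lat 16.4°S, lon 145.0°E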